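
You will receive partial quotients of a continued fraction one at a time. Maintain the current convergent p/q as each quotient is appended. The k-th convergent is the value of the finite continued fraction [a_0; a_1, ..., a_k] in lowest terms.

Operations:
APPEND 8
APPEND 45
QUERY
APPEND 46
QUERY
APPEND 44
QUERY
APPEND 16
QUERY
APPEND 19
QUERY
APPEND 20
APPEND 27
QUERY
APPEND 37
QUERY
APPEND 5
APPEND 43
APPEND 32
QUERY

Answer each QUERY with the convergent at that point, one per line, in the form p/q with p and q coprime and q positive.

361/45
16614/2071
731377/91169
11718646/1460775
223385651/27845894
121168040633/15104069579
4487696935087/559408953078
31208248091948420/3890230032250809

APPEND 8: p_0 = 8·1 + 0 = 8, q_0 = 8·0 + 1 = 1 → 8/1
APPEND 45: p_1 = 45·8 + 1 = 361, q_1 = 45·1 + 0 = 45 → 361/45
APPEND 46: p_2 = 46·361 + 8 = 16614, q_2 = 46·45 + 1 = 2071 → 16614/2071
APPEND 44: p_3 = 44·16614 + 361 = 731377, q_3 = 44·2071 + 45 = 91169 → 731377/91169
APPEND 16: p_4 = 16·731377 + 16614 = 11718646, q_4 = 16·91169 + 2071 = 1460775 → 11718646/1460775
APPEND 19: p_5 = 19·11718646 + 731377 = 223385651, q_5 = 19·1460775 + 91169 = 27845894 → 223385651/27845894
APPEND 20: p_6 = 20·223385651 + 11718646 = 4479431666, q_6 = 20·27845894 + 1460775 = 558378655 → 4479431666/558378655
APPEND 27: p_7 = 27·4479431666 + 223385651 = 121168040633, q_7 = 27·558378655 + 27845894 = 15104069579 → 121168040633/15104069579
APPEND 37: p_8 = 37·121168040633 + 4479431666 = 4487696935087, q_8 = 37·15104069579 + 558378655 = 559408953078 → 4487696935087/559408953078
APPEND 5: p_9 = 5·4487696935087 + 121168040633 = 22559652716068, q_9 = 5·559408953078 + 15104069579 = 2812148834969 → 22559652716068/2812148834969
APPEND 43: p_10 = 43·22559652716068 + 4487696935087 = 974552763726011, q_10 = 43·2812148834969 + 559408953078 = 121481808856745 → 974552763726011/121481808856745
APPEND 32: p_11 = 32·974552763726011 + 22559652716068 = 31208248091948420, q_11 = 32·121481808856745 + 2812148834969 = 3890230032250809 → 31208248091948420/3890230032250809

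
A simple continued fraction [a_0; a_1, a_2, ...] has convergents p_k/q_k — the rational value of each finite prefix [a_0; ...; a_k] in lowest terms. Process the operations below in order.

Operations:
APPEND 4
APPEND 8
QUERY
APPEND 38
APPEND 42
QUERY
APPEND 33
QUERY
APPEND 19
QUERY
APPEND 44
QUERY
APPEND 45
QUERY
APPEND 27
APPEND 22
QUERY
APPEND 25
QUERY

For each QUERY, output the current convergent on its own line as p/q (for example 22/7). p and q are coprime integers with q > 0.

33/8
52869/12818
1745935/423299
33225634/8055499
1463673831/354865255
65898548029/15976991974
39241836901537/9514117260140
982826647009039/238284665152053

APPEND 4: p_0 = 4·1 + 0 = 4, q_0 = 4·0 + 1 = 1 → 4/1
APPEND 8: p_1 = 8·4 + 1 = 33, q_1 = 8·1 + 0 = 8 → 33/8
APPEND 38: p_2 = 38·33 + 4 = 1258, q_2 = 38·8 + 1 = 305 → 1258/305
APPEND 42: p_3 = 42·1258 + 33 = 52869, q_3 = 42·305 + 8 = 12818 → 52869/12818
APPEND 33: p_4 = 33·52869 + 1258 = 1745935, q_4 = 33·12818 + 305 = 423299 → 1745935/423299
APPEND 19: p_5 = 19·1745935 + 52869 = 33225634, q_5 = 19·423299 + 12818 = 8055499 → 33225634/8055499
APPEND 44: p_6 = 44·33225634 + 1745935 = 1463673831, q_6 = 44·8055499 + 423299 = 354865255 → 1463673831/354865255
APPEND 45: p_7 = 45·1463673831 + 33225634 = 65898548029, q_7 = 45·354865255 + 8055499 = 15976991974 → 65898548029/15976991974
APPEND 27: p_8 = 27·65898548029 + 1463673831 = 1780724470614, q_8 = 27·15976991974 + 354865255 = 431733648553 → 1780724470614/431733648553
APPEND 22: p_9 = 22·1780724470614 + 65898548029 = 39241836901537, q_9 = 22·431733648553 + 15976991974 = 9514117260140 → 39241836901537/9514117260140
APPEND 25: p_10 = 25·39241836901537 + 1780724470614 = 982826647009039, q_10 = 25·9514117260140 + 431733648553 = 238284665152053 → 982826647009039/238284665152053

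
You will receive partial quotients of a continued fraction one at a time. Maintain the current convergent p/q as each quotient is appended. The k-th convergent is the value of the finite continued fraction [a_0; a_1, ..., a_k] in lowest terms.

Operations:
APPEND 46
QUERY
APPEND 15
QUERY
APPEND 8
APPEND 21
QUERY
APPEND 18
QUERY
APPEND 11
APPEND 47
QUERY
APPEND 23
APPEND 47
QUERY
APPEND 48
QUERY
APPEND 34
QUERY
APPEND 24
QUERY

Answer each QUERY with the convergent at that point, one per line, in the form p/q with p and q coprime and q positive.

46/1
691/15
117745/2556
2124984/46129
1106275727/24014954
1198094487357/26008149053
57534003227426/1248944008461
1957354204219841/42490104436727
47034034904503610/1021011450489909

APPEND 46: p_0 = 46·1 + 0 = 46, q_0 = 46·0 + 1 = 1 → 46/1
APPEND 15: p_1 = 15·46 + 1 = 691, q_1 = 15·1 + 0 = 15 → 691/15
APPEND 8: p_2 = 8·691 + 46 = 5574, q_2 = 8·15 + 1 = 121 → 5574/121
APPEND 21: p_3 = 21·5574 + 691 = 117745, q_3 = 21·121 + 15 = 2556 → 117745/2556
APPEND 18: p_4 = 18·117745 + 5574 = 2124984, q_4 = 18·2556 + 121 = 46129 → 2124984/46129
APPEND 11: p_5 = 11·2124984 + 117745 = 23492569, q_5 = 11·46129 + 2556 = 509975 → 23492569/509975
APPEND 47: p_6 = 47·23492569 + 2124984 = 1106275727, q_6 = 47·509975 + 46129 = 24014954 → 1106275727/24014954
APPEND 23: p_7 = 23·1106275727 + 23492569 = 25467834290, q_7 = 23·24014954 + 509975 = 552853917 → 25467834290/552853917
APPEND 47: p_8 = 47·25467834290 + 1106275727 = 1198094487357, q_8 = 47·552853917 + 24014954 = 26008149053 → 1198094487357/26008149053
APPEND 48: p_9 = 48·1198094487357 + 25467834290 = 57534003227426, q_9 = 48·26008149053 + 552853917 = 1248944008461 → 57534003227426/1248944008461
APPEND 34: p_10 = 34·57534003227426 + 1198094487357 = 1957354204219841, q_10 = 34·1248944008461 + 26008149053 = 42490104436727 → 1957354204219841/42490104436727
APPEND 24: p_11 = 24·1957354204219841 + 57534003227426 = 47034034904503610, q_11 = 24·42490104436727 + 1248944008461 = 1021011450489909 → 47034034904503610/1021011450489909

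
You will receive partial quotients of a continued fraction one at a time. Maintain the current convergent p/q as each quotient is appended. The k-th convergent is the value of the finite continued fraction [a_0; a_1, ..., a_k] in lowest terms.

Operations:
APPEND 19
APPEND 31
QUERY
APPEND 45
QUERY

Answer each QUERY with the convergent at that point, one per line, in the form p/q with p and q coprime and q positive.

590/31
26569/1396

APPEND 19: p_0 = 19·1 + 0 = 19, q_0 = 19·0 + 1 = 1 → 19/1
APPEND 31: p_1 = 31·19 + 1 = 590, q_1 = 31·1 + 0 = 31 → 590/31
APPEND 45: p_2 = 45·590 + 19 = 26569, q_2 = 45·31 + 1 = 1396 → 26569/1396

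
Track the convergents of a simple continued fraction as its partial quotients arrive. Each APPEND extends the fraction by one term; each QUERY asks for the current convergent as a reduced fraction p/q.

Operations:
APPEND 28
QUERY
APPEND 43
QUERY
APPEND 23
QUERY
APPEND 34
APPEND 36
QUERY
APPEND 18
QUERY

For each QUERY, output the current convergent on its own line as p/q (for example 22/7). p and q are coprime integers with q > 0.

APPEND 28: p_0 = 28·1 + 0 = 28, q_0 = 28·0 + 1 = 1 → 28/1
APPEND 43: p_1 = 43·28 + 1 = 1205, q_1 = 43·1 + 0 = 43 → 1205/43
APPEND 23: p_2 = 23·1205 + 28 = 27743, q_2 = 23·43 + 1 = 990 → 27743/990
APPEND 34: p_3 = 34·27743 + 1205 = 944467, q_3 = 34·990 + 43 = 33703 → 944467/33703
APPEND 36: p_4 = 36·944467 + 27743 = 34028555, q_4 = 36·33703 + 990 = 1214298 → 34028555/1214298
APPEND 18: p_5 = 18·34028555 + 944467 = 613458457, q_5 = 18·1214298 + 33703 = 21891067 → 613458457/21891067

28/1
1205/43
27743/990
34028555/1214298
613458457/21891067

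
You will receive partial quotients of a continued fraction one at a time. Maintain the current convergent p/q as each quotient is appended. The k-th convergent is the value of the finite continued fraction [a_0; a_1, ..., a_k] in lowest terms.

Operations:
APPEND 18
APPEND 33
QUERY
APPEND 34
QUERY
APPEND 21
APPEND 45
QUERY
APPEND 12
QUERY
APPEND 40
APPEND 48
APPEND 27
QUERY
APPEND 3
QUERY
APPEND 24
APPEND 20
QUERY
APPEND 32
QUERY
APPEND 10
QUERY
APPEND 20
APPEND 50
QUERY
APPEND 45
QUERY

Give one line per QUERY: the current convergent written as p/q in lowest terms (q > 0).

APPEND 18: p_0 = 18·1 + 0 = 18, q_0 = 18·0 + 1 = 1 → 18/1
APPEND 33: p_1 = 33·18 + 1 = 595, q_1 = 33·1 + 0 = 33 → 595/33
APPEND 34: p_2 = 34·595 + 18 = 20248, q_2 = 34·33 + 1 = 1123 → 20248/1123
APPEND 21: p_3 = 21·20248 + 595 = 425803, q_3 = 21·1123 + 33 = 23616 → 425803/23616
APPEND 45: p_4 = 45·425803 + 20248 = 19181383, q_4 = 45·23616 + 1123 = 1063843 → 19181383/1063843
APPEND 12: p_5 = 12·19181383 + 425803 = 230602399, q_5 = 12·1063843 + 23616 = 12789732 → 230602399/12789732
APPEND 40: p_6 = 40·230602399 + 19181383 = 9243277343, q_6 = 40·12789732 + 1063843 = 512653123 → 9243277343/512653123
APPEND 48: p_7 = 48·9243277343 + 230602399 = 443907914863, q_7 = 48·512653123 + 12789732 = 24620139636 → 443907914863/24620139636
APPEND 27: p_8 = 27·443907914863 + 9243277343 = 11994756978644, q_8 = 27·24620139636 + 512653123 = 665256423295 → 11994756978644/665256423295
APPEND 3: p_9 = 3·11994756978644 + 443907914863 = 36428178850795, q_9 = 3·665256423295 + 24620139636 = 2020389409521 → 36428178850795/2020389409521
APPEND 24: p_10 = 24·36428178850795 + 11994756978644 = 886271049397724, q_10 = 24·2020389409521 + 665256423295 = 49154602251799 → 886271049397724/49154602251799
APPEND 20: p_11 = 20·886271049397724 + 36428178850795 = 17761849166805275, q_11 = 20·49154602251799 + 2020389409521 = 985112434445501 → 17761849166805275/985112434445501
APPEND 32: p_12 = 32·17761849166805275 + 886271049397724 = 569265444387166524, q_12 = 32·985112434445501 + 49154602251799 = 31572752504507831 → 569265444387166524/31572752504507831
APPEND 10: p_13 = 10·569265444387166524 + 17761849166805275 = 5710416293038470515, q_13 = 10·31572752504507831 + 985112434445501 = 316712637479523811 → 5710416293038470515/316712637479523811
APPEND 20: p_14 = 20·5710416293038470515 + 569265444387166524 = 114777591305156576824, q_14 = 20·316712637479523811 + 31572752504507831 = 6365825502094984051 → 114777591305156576824/6365825502094984051
APPEND 50: p_15 = 50·114777591305156576824 + 5710416293038470515 = 5744589981550867311715, q_15 = 50·6365825502094984051 + 316712637479523811 = 318607987742228726361 → 5744589981550867311715/318607987742228726361
APPEND 45: p_16 = 45·5744589981550867311715 + 114777591305156576824 = 258621326761094185603999, q_16 = 45·318607987742228726361 + 6365825502094984051 = 14343725273902387670296 → 258621326761094185603999/14343725273902387670296

595/33
20248/1123
19181383/1063843
230602399/12789732
11994756978644/665256423295
36428178850795/2020389409521
17761849166805275/985112434445501
569265444387166524/31572752504507831
5710416293038470515/316712637479523811
5744589981550867311715/318607987742228726361
258621326761094185603999/14343725273902387670296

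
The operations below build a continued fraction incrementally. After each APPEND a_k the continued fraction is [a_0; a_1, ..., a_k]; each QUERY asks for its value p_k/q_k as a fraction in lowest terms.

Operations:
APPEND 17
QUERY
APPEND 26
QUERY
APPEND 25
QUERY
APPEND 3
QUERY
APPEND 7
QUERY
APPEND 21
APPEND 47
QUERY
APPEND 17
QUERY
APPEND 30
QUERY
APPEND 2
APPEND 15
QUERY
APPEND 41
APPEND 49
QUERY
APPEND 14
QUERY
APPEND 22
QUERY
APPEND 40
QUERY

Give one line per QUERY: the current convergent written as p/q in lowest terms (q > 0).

17/1
443/26
11092/651
33719/1979
247125/14504
245744293/14422965
4182876325/245496968
125732034043/7379332005
3960436200208/232441746675
7973003462694219/467943114704672
111784682008872005/6560748721640061
2467236007657878329/144804414990786014
98801224988324005165/5798737348353080621

APPEND 17: p_0 = 17·1 + 0 = 17, q_0 = 17·0 + 1 = 1 → 17/1
APPEND 26: p_1 = 26·17 + 1 = 443, q_1 = 26·1 + 0 = 26 → 443/26
APPEND 25: p_2 = 25·443 + 17 = 11092, q_2 = 25·26 + 1 = 651 → 11092/651
APPEND 3: p_3 = 3·11092 + 443 = 33719, q_3 = 3·651 + 26 = 1979 → 33719/1979
APPEND 7: p_4 = 7·33719 + 11092 = 247125, q_4 = 7·1979 + 651 = 14504 → 247125/14504
APPEND 21: p_5 = 21·247125 + 33719 = 5223344, q_5 = 21·14504 + 1979 = 306563 → 5223344/306563
APPEND 47: p_6 = 47·5223344 + 247125 = 245744293, q_6 = 47·306563 + 14504 = 14422965 → 245744293/14422965
APPEND 17: p_7 = 17·245744293 + 5223344 = 4182876325, q_7 = 17·14422965 + 306563 = 245496968 → 4182876325/245496968
APPEND 30: p_8 = 30·4182876325 + 245744293 = 125732034043, q_8 = 30·245496968 + 14422965 = 7379332005 → 125732034043/7379332005
APPEND 2: p_9 = 2·125732034043 + 4182876325 = 255646944411, q_9 = 2·7379332005 + 245496968 = 15004160978 → 255646944411/15004160978
APPEND 15: p_10 = 15·255646944411 + 125732034043 = 3960436200208, q_10 = 15·15004160978 + 7379332005 = 232441746675 → 3960436200208/232441746675
APPEND 41: p_11 = 41·3960436200208 + 255646944411 = 162633531152939, q_11 = 41·232441746675 + 15004160978 = 9545115774653 → 162633531152939/9545115774653
APPEND 49: p_12 = 49·162633531152939 + 3960436200208 = 7973003462694219, q_12 = 49·9545115774653 + 232441746675 = 467943114704672 → 7973003462694219/467943114704672
APPEND 14: p_13 = 14·7973003462694219 + 162633531152939 = 111784682008872005, q_13 = 14·467943114704672 + 9545115774653 = 6560748721640061 → 111784682008872005/6560748721640061
APPEND 22: p_14 = 22·111784682008872005 + 7973003462694219 = 2467236007657878329, q_14 = 22·6560748721640061 + 467943114704672 = 144804414990786014 → 2467236007657878329/144804414990786014
APPEND 40: p_15 = 40·2467236007657878329 + 111784682008872005 = 98801224988324005165, q_15 = 40·144804414990786014 + 6560748721640061 = 5798737348353080621 → 98801224988324005165/5798737348353080621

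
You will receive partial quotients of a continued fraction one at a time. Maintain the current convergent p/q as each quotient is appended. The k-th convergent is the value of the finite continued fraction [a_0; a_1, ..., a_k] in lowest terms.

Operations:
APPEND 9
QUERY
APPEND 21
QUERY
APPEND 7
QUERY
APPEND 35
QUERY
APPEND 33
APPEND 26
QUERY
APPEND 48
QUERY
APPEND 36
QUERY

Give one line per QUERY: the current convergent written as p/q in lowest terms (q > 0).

APPEND 9: p_0 = 9·1 + 0 = 9, q_0 = 9·0 + 1 = 1 → 9/1
APPEND 21: p_1 = 21·9 + 1 = 190, q_1 = 21·1 + 0 = 21 → 190/21
APPEND 7: p_2 = 7·190 + 9 = 1339, q_2 = 7·21 + 1 = 148 → 1339/148
APPEND 35: p_3 = 35·1339 + 190 = 47055, q_3 = 35·148 + 21 = 5201 → 47055/5201
APPEND 33: p_4 = 33·47055 + 1339 = 1554154, q_4 = 33·5201 + 148 = 171781 → 1554154/171781
APPEND 26: p_5 = 26·1554154 + 47055 = 40455059, q_5 = 26·171781 + 5201 = 4471507 → 40455059/4471507
APPEND 48: p_6 = 48·40455059 + 1554154 = 1943396986, q_6 = 48·4471507 + 171781 = 214804117 → 1943396986/214804117
APPEND 36: p_7 = 36·1943396986 + 40455059 = 70002746555, q_7 = 36·214804117 + 4471507 = 7737419719 → 70002746555/7737419719

9/1
190/21
1339/148
47055/5201
40455059/4471507
1943396986/214804117
70002746555/7737419719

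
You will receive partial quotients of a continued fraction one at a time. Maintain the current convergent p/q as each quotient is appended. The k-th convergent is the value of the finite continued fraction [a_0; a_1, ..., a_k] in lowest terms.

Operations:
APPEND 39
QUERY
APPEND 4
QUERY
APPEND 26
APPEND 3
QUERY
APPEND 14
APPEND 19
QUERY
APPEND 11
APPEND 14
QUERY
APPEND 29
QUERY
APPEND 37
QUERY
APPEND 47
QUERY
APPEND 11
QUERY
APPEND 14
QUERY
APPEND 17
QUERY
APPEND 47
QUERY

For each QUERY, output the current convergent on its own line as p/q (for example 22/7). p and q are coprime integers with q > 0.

39/1
157/4
12520/319
3421139/87168
532788159/13575034
15488668541/394639405
573613524176/14615233019
26975324304813/687310591298
297302180877119/7575031737297
4189205856584479/106737754913456
71513801742813262/1822116865266049
3365337887768807793/85746230422417759

APPEND 39: p_0 = 39·1 + 0 = 39, q_0 = 39·0 + 1 = 1 → 39/1
APPEND 4: p_1 = 4·39 + 1 = 157, q_1 = 4·1 + 0 = 4 → 157/4
APPEND 26: p_2 = 26·157 + 39 = 4121, q_2 = 26·4 + 1 = 105 → 4121/105
APPEND 3: p_3 = 3·4121 + 157 = 12520, q_3 = 3·105 + 4 = 319 → 12520/319
APPEND 14: p_4 = 14·12520 + 4121 = 179401, q_4 = 14·319 + 105 = 4571 → 179401/4571
APPEND 19: p_5 = 19·179401 + 12520 = 3421139, q_5 = 19·4571 + 319 = 87168 → 3421139/87168
APPEND 11: p_6 = 11·3421139 + 179401 = 37811930, q_6 = 11·87168 + 4571 = 963419 → 37811930/963419
APPEND 14: p_7 = 14·37811930 + 3421139 = 532788159, q_7 = 14·963419 + 87168 = 13575034 → 532788159/13575034
APPEND 29: p_8 = 29·532788159 + 37811930 = 15488668541, q_8 = 29·13575034 + 963419 = 394639405 → 15488668541/394639405
APPEND 37: p_9 = 37·15488668541 + 532788159 = 573613524176, q_9 = 37·394639405 + 13575034 = 14615233019 → 573613524176/14615233019
APPEND 47: p_10 = 47·573613524176 + 15488668541 = 26975324304813, q_10 = 47·14615233019 + 394639405 = 687310591298 → 26975324304813/687310591298
APPEND 11: p_11 = 11·26975324304813 + 573613524176 = 297302180877119, q_11 = 11·687310591298 + 14615233019 = 7575031737297 → 297302180877119/7575031737297
APPEND 14: p_12 = 14·297302180877119 + 26975324304813 = 4189205856584479, q_12 = 14·7575031737297 + 687310591298 = 106737754913456 → 4189205856584479/106737754913456
APPEND 17: p_13 = 17·4189205856584479 + 297302180877119 = 71513801742813262, q_13 = 17·106737754913456 + 7575031737297 = 1822116865266049 → 71513801742813262/1822116865266049
APPEND 47: p_14 = 47·71513801742813262 + 4189205856584479 = 3365337887768807793, q_14 = 47·1822116865266049 + 106737754913456 = 85746230422417759 → 3365337887768807793/85746230422417759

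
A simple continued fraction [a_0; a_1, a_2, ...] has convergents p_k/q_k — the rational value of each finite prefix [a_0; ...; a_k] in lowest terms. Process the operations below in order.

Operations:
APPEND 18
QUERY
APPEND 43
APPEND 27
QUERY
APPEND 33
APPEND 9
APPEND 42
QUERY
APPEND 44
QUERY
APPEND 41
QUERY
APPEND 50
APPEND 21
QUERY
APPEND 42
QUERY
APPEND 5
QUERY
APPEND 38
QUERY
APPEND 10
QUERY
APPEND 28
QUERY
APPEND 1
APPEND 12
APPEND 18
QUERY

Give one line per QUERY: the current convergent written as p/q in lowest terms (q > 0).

18/1
20943/1162
263107432/14598235
11582974997/642669003
475165082309/26364027358
499641743981696/27722088802321
21008723084321679/1165646573734385
105543257165590091/5855954957474246
4031652495376745137/223691934957755733
40422068210933041461/2242775304535031576
1135849562401501906045/63021400461938639861
275696235966125417917612/15296711349639682219327

APPEND 18: p_0 = 18·1 + 0 = 18, q_0 = 18·0 + 1 = 1 → 18/1
APPEND 43: p_1 = 43·18 + 1 = 775, q_1 = 43·1 + 0 = 43 → 775/43
APPEND 27: p_2 = 27·775 + 18 = 20943, q_2 = 27·43 + 1 = 1162 → 20943/1162
APPEND 33: p_3 = 33·20943 + 775 = 691894, q_3 = 33·1162 + 43 = 38389 → 691894/38389
APPEND 9: p_4 = 9·691894 + 20943 = 6247989, q_4 = 9·38389 + 1162 = 346663 → 6247989/346663
APPEND 42: p_5 = 42·6247989 + 691894 = 263107432, q_5 = 42·346663 + 38389 = 14598235 → 263107432/14598235
APPEND 44: p_6 = 44·263107432 + 6247989 = 11582974997, q_6 = 44·14598235 + 346663 = 642669003 → 11582974997/642669003
APPEND 41: p_7 = 41·11582974997 + 263107432 = 475165082309, q_7 = 41·642669003 + 14598235 = 26364027358 → 475165082309/26364027358
APPEND 50: p_8 = 50·475165082309 + 11582974997 = 23769837090447, q_8 = 50·26364027358 + 642669003 = 1318844036903 → 23769837090447/1318844036903
APPEND 21: p_9 = 21·23769837090447 + 475165082309 = 499641743981696, q_9 = 21·1318844036903 + 26364027358 = 27722088802321 → 499641743981696/27722088802321
APPEND 42: p_10 = 42·499641743981696 + 23769837090447 = 21008723084321679, q_10 = 42·27722088802321 + 1318844036903 = 1165646573734385 → 21008723084321679/1165646573734385
APPEND 5: p_11 = 5·21008723084321679 + 499641743981696 = 105543257165590091, q_11 = 5·1165646573734385 + 27722088802321 = 5855954957474246 → 105543257165590091/5855954957474246
APPEND 38: p_12 = 38·105543257165590091 + 21008723084321679 = 4031652495376745137, q_12 = 38·5855954957474246 + 1165646573734385 = 223691934957755733 → 4031652495376745137/223691934957755733
APPEND 10: p_13 = 10·4031652495376745137 + 105543257165590091 = 40422068210933041461, q_13 = 10·223691934957755733 + 5855954957474246 = 2242775304535031576 → 40422068210933041461/2242775304535031576
APPEND 28: p_14 = 28·40422068210933041461 + 4031652495376745137 = 1135849562401501906045, q_14 = 28·2242775304535031576 + 223691934957755733 = 63021400461938639861 → 1135849562401501906045/63021400461938639861
APPEND 1: p_15 = 1·1135849562401501906045 + 40422068210933041461 = 1176271630612434947506, q_15 = 1·63021400461938639861 + 2242775304535031576 = 65264175766473671437 → 1176271630612434947506/65264175766473671437
APPEND 12: p_16 = 12·1176271630612434947506 + 1135849562401501906045 = 15251109129750721276117, q_16 = 12·65264175766473671437 + 63021400461938639861 = 846191509659622697105 → 15251109129750721276117/846191509659622697105
APPEND 18: p_17 = 18·15251109129750721276117 + 1176271630612434947506 = 275696235966125417917612, q_17 = 18·846191509659622697105 + 65264175766473671437 = 15296711349639682219327 → 275696235966125417917612/15296711349639682219327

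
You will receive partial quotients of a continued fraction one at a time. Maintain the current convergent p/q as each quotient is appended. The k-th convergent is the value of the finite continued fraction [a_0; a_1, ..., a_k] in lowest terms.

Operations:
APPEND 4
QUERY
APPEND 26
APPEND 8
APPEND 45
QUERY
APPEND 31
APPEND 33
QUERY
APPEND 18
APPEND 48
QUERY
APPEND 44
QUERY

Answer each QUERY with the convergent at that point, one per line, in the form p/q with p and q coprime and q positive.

APPEND 4: p_0 = 4·1 + 0 = 4, q_0 = 4·0 + 1 = 1 → 4/1
APPEND 26: p_1 = 26·4 + 1 = 105, q_1 = 26·1 + 0 = 26 → 105/26
APPEND 8: p_2 = 8·105 + 4 = 844, q_2 = 8·26 + 1 = 209 → 844/209
APPEND 45: p_3 = 45·844 + 105 = 38085, q_3 = 45·209 + 26 = 9431 → 38085/9431
APPEND 31: p_4 = 31·38085 + 844 = 1181479, q_4 = 31·9431 + 209 = 292570 → 1181479/292570
APPEND 33: p_5 = 33·1181479 + 38085 = 39026892, q_5 = 33·292570 + 9431 = 9664241 → 39026892/9664241
APPEND 18: p_6 = 18·39026892 + 1181479 = 703665535, q_6 = 18·9664241 + 292570 = 174248908 → 703665535/174248908
APPEND 48: p_7 = 48·703665535 + 39026892 = 33814972572, q_7 = 48·174248908 + 9664241 = 8373611825 → 33814972572/8373611825
APPEND 44: p_8 = 44·33814972572 + 703665535 = 1488562458703, q_8 = 44·8373611825 + 174248908 = 368613169208 → 1488562458703/368613169208

4/1
38085/9431
39026892/9664241
33814972572/8373611825
1488562458703/368613169208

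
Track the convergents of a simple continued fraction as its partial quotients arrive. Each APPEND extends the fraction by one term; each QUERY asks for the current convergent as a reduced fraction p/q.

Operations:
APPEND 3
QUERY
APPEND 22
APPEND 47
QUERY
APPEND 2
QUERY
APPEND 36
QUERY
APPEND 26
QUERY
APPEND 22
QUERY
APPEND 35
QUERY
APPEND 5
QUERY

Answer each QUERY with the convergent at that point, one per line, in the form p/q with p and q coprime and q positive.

3/1
3152/1035
6371/2092
232508/76347
6051579/1987114
133367246/43792855
4673905189/1534737039
23502893191/7717478050

APPEND 3: p_0 = 3·1 + 0 = 3, q_0 = 3·0 + 1 = 1 → 3/1
APPEND 22: p_1 = 22·3 + 1 = 67, q_1 = 22·1 + 0 = 22 → 67/22
APPEND 47: p_2 = 47·67 + 3 = 3152, q_2 = 47·22 + 1 = 1035 → 3152/1035
APPEND 2: p_3 = 2·3152 + 67 = 6371, q_3 = 2·1035 + 22 = 2092 → 6371/2092
APPEND 36: p_4 = 36·6371 + 3152 = 232508, q_4 = 36·2092 + 1035 = 76347 → 232508/76347
APPEND 26: p_5 = 26·232508 + 6371 = 6051579, q_5 = 26·76347 + 2092 = 1987114 → 6051579/1987114
APPEND 22: p_6 = 22·6051579 + 232508 = 133367246, q_6 = 22·1987114 + 76347 = 43792855 → 133367246/43792855
APPEND 35: p_7 = 35·133367246 + 6051579 = 4673905189, q_7 = 35·43792855 + 1987114 = 1534737039 → 4673905189/1534737039
APPEND 5: p_8 = 5·4673905189 + 133367246 = 23502893191, q_8 = 5·1534737039 + 43792855 = 7717478050 → 23502893191/7717478050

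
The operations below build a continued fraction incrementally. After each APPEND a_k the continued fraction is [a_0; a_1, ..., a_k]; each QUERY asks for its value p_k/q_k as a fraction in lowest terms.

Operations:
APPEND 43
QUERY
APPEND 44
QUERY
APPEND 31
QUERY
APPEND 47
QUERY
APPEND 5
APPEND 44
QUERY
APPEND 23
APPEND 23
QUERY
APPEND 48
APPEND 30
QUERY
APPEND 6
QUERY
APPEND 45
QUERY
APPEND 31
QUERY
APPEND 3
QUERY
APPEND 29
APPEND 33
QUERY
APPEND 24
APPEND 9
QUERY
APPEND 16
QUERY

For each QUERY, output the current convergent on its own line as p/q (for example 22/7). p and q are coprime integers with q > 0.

43/1
1893/44
58726/1365
2762015/64199
612989259/14248039
325203289693/7558874950
469041319100353/10902179620660
2829871785129140/65776231748817
127813271649911653/2970832608317425
3965041292932390383/92161587089588992
12022937150447082802/279455593877084401
11648820152795074206955/270759791308203292894
2530967645124434183034004/58828642078165839887587
40775406635876684607302625/947764704615859842267469

APPEND 43: p_0 = 43·1 + 0 = 43, q_0 = 43·0 + 1 = 1 → 43/1
APPEND 44: p_1 = 44·43 + 1 = 1893, q_1 = 44·1 + 0 = 44 → 1893/44
APPEND 31: p_2 = 31·1893 + 43 = 58726, q_2 = 31·44 + 1 = 1365 → 58726/1365
APPEND 47: p_3 = 47·58726 + 1893 = 2762015, q_3 = 47·1365 + 44 = 64199 → 2762015/64199
APPEND 5: p_4 = 5·2762015 + 58726 = 13868801, q_4 = 5·64199 + 1365 = 322360 → 13868801/322360
APPEND 44: p_5 = 44·13868801 + 2762015 = 612989259, q_5 = 44·322360 + 64199 = 14248039 → 612989259/14248039
APPEND 23: p_6 = 23·612989259 + 13868801 = 14112621758, q_6 = 23·14248039 + 322360 = 328027257 → 14112621758/328027257
APPEND 23: p_7 = 23·14112621758 + 612989259 = 325203289693, q_7 = 23·328027257 + 14248039 = 7558874950 → 325203289693/7558874950
APPEND 48: p_8 = 48·325203289693 + 14112621758 = 15623870527022, q_8 = 48·7558874950 + 328027257 = 363154024857 → 15623870527022/363154024857
APPEND 30: p_9 = 30·15623870527022 + 325203289693 = 469041319100353, q_9 = 30·363154024857 + 7558874950 = 10902179620660 → 469041319100353/10902179620660
APPEND 6: p_10 = 6·469041319100353 + 15623870527022 = 2829871785129140, q_10 = 6·10902179620660 + 363154024857 = 65776231748817 → 2829871785129140/65776231748817
APPEND 45: p_11 = 45·2829871785129140 + 469041319100353 = 127813271649911653, q_11 = 45·65776231748817 + 10902179620660 = 2970832608317425 → 127813271649911653/2970832608317425
APPEND 31: p_12 = 31·127813271649911653 + 2829871785129140 = 3965041292932390383, q_12 = 31·2970832608317425 + 65776231748817 = 92161587089588992 → 3965041292932390383/92161587089588992
APPEND 3: p_13 = 3·3965041292932390383 + 127813271649911653 = 12022937150447082802, q_13 = 3·92161587089588992 + 2970832608317425 = 279455593877084401 → 12022937150447082802/279455593877084401
APPEND 29: p_14 = 29·12022937150447082802 + 3965041292932390383 = 352630218655897791641, q_14 = 29·279455593877084401 + 92161587089588992 = 8196373809525036621 → 352630218655897791641/8196373809525036621
APPEND 33: p_15 = 33·352630218655897791641 + 12022937150447082802 = 11648820152795074206955, q_15 = 33·8196373809525036621 + 279455593877084401 = 270759791308203292894 → 11648820152795074206955/270759791308203292894
APPEND 24: p_16 = 24·11648820152795074206955 + 352630218655897791641 = 279924313885737678758561, q_16 = 24·270759791308203292894 + 8196373809525036621 = 6506431365206404066077 → 279924313885737678758561/6506431365206404066077
APPEND 9: p_17 = 9·279924313885737678758561 + 11648820152795074206955 = 2530967645124434183034004, q_17 = 9·6506431365206404066077 + 270759791308203292894 = 58828642078165839887587 → 2530967645124434183034004/58828642078165839887587
APPEND 16: p_18 = 16·2530967645124434183034004 + 279924313885737678758561 = 40775406635876684607302625, q_18 = 16·58828642078165839887587 + 6506431365206404066077 = 947764704615859842267469 → 40775406635876684607302625/947764704615859842267469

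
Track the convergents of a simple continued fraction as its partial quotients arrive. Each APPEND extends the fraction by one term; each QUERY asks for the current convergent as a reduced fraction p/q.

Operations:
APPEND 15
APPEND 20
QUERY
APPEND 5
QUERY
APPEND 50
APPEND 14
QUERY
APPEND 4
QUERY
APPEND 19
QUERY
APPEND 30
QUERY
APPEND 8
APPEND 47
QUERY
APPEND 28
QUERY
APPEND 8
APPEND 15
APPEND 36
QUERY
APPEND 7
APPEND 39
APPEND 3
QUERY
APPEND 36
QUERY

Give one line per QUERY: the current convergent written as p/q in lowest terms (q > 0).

301/20
1520/101
1069734/71081
4355237/289394
83819237/5569567
2518932347/167376404
953576998958/63362673957
26720391248837/1775499451595
117123672566360946/7782558813371317
97478726135052274580/6477203989387599093
3541452678513912436317/235320180381893649856

APPEND 15: p_0 = 15·1 + 0 = 15, q_0 = 15·0 + 1 = 1 → 15/1
APPEND 20: p_1 = 20·15 + 1 = 301, q_1 = 20·1 + 0 = 20 → 301/20
APPEND 5: p_2 = 5·301 + 15 = 1520, q_2 = 5·20 + 1 = 101 → 1520/101
APPEND 50: p_3 = 50·1520 + 301 = 76301, q_3 = 50·101 + 20 = 5070 → 76301/5070
APPEND 14: p_4 = 14·76301 + 1520 = 1069734, q_4 = 14·5070 + 101 = 71081 → 1069734/71081
APPEND 4: p_5 = 4·1069734 + 76301 = 4355237, q_5 = 4·71081 + 5070 = 289394 → 4355237/289394
APPEND 19: p_6 = 19·4355237 + 1069734 = 83819237, q_6 = 19·289394 + 71081 = 5569567 → 83819237/5569567
APPEND 30: p_7 = 30·83819237 + 4355237 = 2518932347, q_7 = 30·5569567 + 289394 = 167376404 → 2518932347/167376404
APPEND 8: p_8 = 8·2518932347 + 83819237 = 20235278013, q_8 = 8·167376404 + 5569567 = 1344580799 → 20235278013/1344580799
APPEND 47: p_9 = 47·20235278013 + 2518932347 = 953576998958, q_9 = 47·1344580799 + 167376404 = 63362673957 → 953576998958/63362673957
APPEND 28: p_10 = 28·953576998958 + 20235278013 = 26720391248837, q_10 = 28·63362673957 + 1344580799 = 1775499451595 → 26720391248837/1775499451595
APPEND 8: p_11 = 8·26720391248837 + 953576998958 = 214716706989654, q_11 = 8·1775499451595 + 63362673957 = 14267358286717 → 214716706989654/14267358286717
APPEND 15: p_12 = 15·214716706989654 + 26720391248837 = 3247470996093647, q_12 = 15·14267358286717 + 1775499451595 = 215785873752350 → 3247470996093647/215785873752350
APPEND 36: p_13 = 36·3247470996093647 + 214716706989654 = 117123672566360946, q_13 = 36·215785873752350 + 14267358286717 = 7782558813371317 → 117123672566360946/7782558813371317
APPEND 7: p_14 = 7·117123672566360946 + 3247470996093647 = 823113178960620269, q_14 = 7·7782558813371317 + 215785873752350 = 54693697567351569 → 823113178960620269/54693697567351569
APPEND 39: p_15 = 39·823113178960620269 + 117123672566360946 = 32218537652030551437, q_15 = 39·54693697567351569 + 7782558813371317 = 2140836763940082508 → 32218537652030551437/2140836763940082508
APPEND 3: p_16 = 3·32218537652030551437 + 823113178960620269 = 97478726135052274580, q_16 = 3·2140836763940082508 + 54693697567351569 = 6477203989387599093 → 97478726135052274580/6477203989387599093
APPEND 36: p_17 = 36·97478726135052274580 + 32218537652030551437 = 3541452678513912436317, q_17 = 36·6477203989387599093 + 2140836763940082508 = 235320180381893649856 → 3541452678513912436317/235320180381893649856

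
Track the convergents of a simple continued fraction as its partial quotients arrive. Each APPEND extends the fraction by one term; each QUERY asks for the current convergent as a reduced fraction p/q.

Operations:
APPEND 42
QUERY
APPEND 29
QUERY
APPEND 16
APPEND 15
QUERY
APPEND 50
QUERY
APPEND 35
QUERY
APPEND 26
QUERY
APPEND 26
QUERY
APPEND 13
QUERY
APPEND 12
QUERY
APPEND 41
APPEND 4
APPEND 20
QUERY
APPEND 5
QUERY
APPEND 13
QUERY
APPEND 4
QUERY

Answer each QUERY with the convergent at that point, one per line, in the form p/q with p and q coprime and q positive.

42/1
1219/29
294409/7004
14739996/350665
516194269/12280279
13435790990/319637919
349846760009/8322866173
4561443671107/108516898168
55087170813293/1310525644189
184415714624571580/4387256045987057
931186202081735673/22152951028819142
12289836341687135329/292375619420635903
50090531568830276989/1191655428711362754

APPEND 42: p_0 = 42·1 + 0 = 42, q_0 = 42·0 + 1 = 1 → 42/1
APPEND 29: p_1 = 29·42 + 1 = 1219, q_1 = 29·1 + 0 = 29 → 1219/29
APPEND 16: p_2 = 16·1219 + 42 = 19546, q_2 = 16·29 + 1 = 465 → 19546/465
APPEND 15: p_3 = 15·19546 + 1219 = 294409, q_3 = 15·465 + 29 = 7004 → 294409/7004
APPEND 50: p_4 = 50·294409 + 19546 = 14739996, q_4 = 50·7004 + 465 = 350665 → 14739996/350665
APPEND 35: p_5 = 35·14739996 + 294409 = 516194269, q_5 = 35·350665 + 7004 = 12280279 → 516194269/12280279
APPEND 26: p_6 = 26·516194269 + 14739996 = 13435790990, q_6 = 26·12280279 + 350665 = 319637919 → 13435790990/319637919
APPEND 26: p_7 = 26·13435790990 + 516194269 = 349846760009, q_7 = 26·319637919 + 12280279 = 8322866173 → 349846760009/8322866173
APPEND 13: p_8 = 13·349846760009 + 13435790990 = 4561443671107, q_8 = 13·8322866173 + 319637919 = 108516898168 → 4561443671107/108516898168
APPEND 12: p_9 = 12·4561443671107 + 349846760009 = 55087170813293, q_9 = 12·108516898168 + 8322866173 = 1310525644189 → 55087170813293/1310525644189
APPEND 41: p_10 = 41·55087170813293 + 4561443671107 = 2263135447016120, q_10 = 41·1310525644189 + 108516898168 = 53840068309917 → 2263135447016120/53840068309917
APPEND 4: p_11 = 4·2263135447016120 + 55087170813293 = 9107628958877773, q_11 = 4·53840068309917 + 1310525644189 = 216670798883857 → 9107628958877773/216670798883857
APPEND 20: p_12 = 20·9107628958877773 + 2263135447016120 = 184415714624571580, q_12 = 20·216670798883857 + 53840068309917 = 4387256045987057 → 184415714624571580/4387256045987057
APPEND 5: p_13 = 5·184415714624571580 + 9107628958877773 = 931186202081735673, q_13 = 5·4387256045987057 + 216670798883857 = 22152951028819142 → 931186202081735673/22152951028819142
APPEND 13: p_14 = 13·931186202081735673 + 184415714624571580 = 12289836341687135329, q_14 = 13·22152951028819142 + 4387256045987057 = 292375619420635903 → 12289836341687135329/292375619420635903
APPEND 4: p_15 = 4·12289836341687135329 + 931186202081735673 = 50090531568830276989, q_15 = 4·292375619420635903 + 22152951028819142 = 1191655428711362754 → 50090531568830276989/1191655428711362754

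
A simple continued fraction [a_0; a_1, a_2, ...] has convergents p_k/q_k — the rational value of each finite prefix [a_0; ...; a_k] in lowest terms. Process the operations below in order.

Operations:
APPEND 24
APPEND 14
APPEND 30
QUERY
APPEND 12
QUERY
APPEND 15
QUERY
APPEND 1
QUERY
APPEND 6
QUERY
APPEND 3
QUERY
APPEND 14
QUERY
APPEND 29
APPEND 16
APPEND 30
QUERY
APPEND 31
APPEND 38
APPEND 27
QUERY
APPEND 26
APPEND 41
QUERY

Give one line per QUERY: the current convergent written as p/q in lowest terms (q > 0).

10134/421
121945/5066
1839309/76411
1961254/81477
13606833/565273
42781753/1777296
612551375/25447417
8583433694318/356584321619
273795761197402173/11374384569821123
292555436640535941427/12153723745716507760

APPEND 24: p_0 = 24·1 + 0 = 24, q_0 = 24·0 + 1 = 1 → 24/1
APPEND 14: p_1 = 14·24 + 1 = 337, q_1 = 14·1 + 0 = 14 → 337/14
APPEND 30: p_2 = 30·337 + 24 = 10134, q_2 = 30·14 + 1 = 421 → 10134/421
APPEND 12: p_3 = 12·10134 + 337 = 121945, q_3 = 12·421 + 14 = 5066 → 121945/5066
APPEND 15: p_4 = 15·121945 + 10134 = 1839309, q_4 = 15·5066 + 421 = 76411 → 1839309/76411
APPEND 1: p_5 = 1·1839309 + 121945 = 1961254, q_5 = 1·76411 + 5066 = 81477 → 1961254/81477
APPEND 6: p_6 = 6·1961254 + 1839309 = 13606833, q_6 = 6·81477 + 76411 = 565273 → 13606833/565273
APPEND 3: p_7 = 3·13606833 + 1961254 = 42781753, q_7 = 3·565273 + 81477 = 1777296 → 42781753/1777296
APPEND 14: p_8 = 14·42781753 + 13606833 = 612551375, q_8 = 14·1777296 + 565273 = 25447417 → 612551375/25447417
APPEND 29: p_9 = 29·612551375 + 42781753 = 17806771628, q_9 = 29·25447417 + 1777296 = 739752389 → 17806771628/739752389
APPEND 16: p_10 = 16·17806771628 + 612551375 = 285520897423, q_10 = 16·739752389 + 25447417 = 11861485641 → 285520897423/11861485641
APPEND 30: p_11 = 30·285520897423 + 17806771628 = 8583433694318, q_11 = 30·11861485641 + 739752389 = 356584321619 → 8583433694318/356584321619
APPEND 31: p_12 = 31·8583433694318 + 285520897423 = 266371965421281, q_12 = 31·356584321619 + 11861485641 = 11065975455830 → 266371965421281/11065975455830
APPEND 38: p_13 = 38·266371965421281 + 8583433694318 = 10130718119702996, q_13 = 38·11065975455830 + 356584321619 = 420863651643159 → 10130718119702996/420863651643159
APPEND 27: p_14 = 27·10130718119702996 + 266371965421281 = 273795761197402173, q_14 = 27·420863651643159 + 11065975455830 = 11374384569821123 → 273795761197402173/11374384569821123
APPEND 26: p_15 = 26·273795761197402173 + 10130718119702996 = 7128820509252159494, q_15 = 26·11374384569821123 + 420863651643159 = 296154862466992357 → 7128820509252159494/296154862466992357
APPEND 41: p_16 = 41·7128820509252159494 + 273795761197402173 = 292555436640535941427, q_16 = 41·296154862466992357 + 11374384569821123 = 12153723745716507760 → 292555436640535941427/12153723745716507760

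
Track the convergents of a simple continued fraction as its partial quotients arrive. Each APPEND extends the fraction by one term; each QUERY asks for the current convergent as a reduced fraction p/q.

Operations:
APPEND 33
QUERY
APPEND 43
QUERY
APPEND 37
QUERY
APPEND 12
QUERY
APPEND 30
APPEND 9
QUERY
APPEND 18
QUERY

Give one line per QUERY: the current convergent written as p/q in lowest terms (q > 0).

33/1
1420/43
52573/1592
632296/19147
171825373/5203165
3111878167/94232972

APPEND 33: p_0 = 33·1 + 0 = 33, q_0 = 33·0 + 1 = 1 → 33/1
APPEND 43: p_1 = 43·33 + 1 = 1420, q_1 = 43·1 + 0 = 43 → 1420/43
APPEND 37: p_2 = 37·1420 + 33 = 52573, q_2 = 37·43 + 1 = 1592 → 52573/1592
APPEND 12: p_3 = 12·52573 + 1420 = 632296, q_3 = 12·1592 + 43 = 19147 → 632296/19147
APPEND 30: p_4 = 30·632296 + 52573 = 19021453, q_4 = 30·19147 + 1592 = 576002 → 19021453/576002
APPEND 9: p_5 = 9·19021453 + 632296 = 171825373, q_5 = 9·576002 + 19147 = 5203165 → 171825373/5203165
APPEND 18: p_6 = 18·171825373 + 19021453 = 3111878167, q_6 = 18·5203165 + 576002 = 94232972 → 3111878167/94232972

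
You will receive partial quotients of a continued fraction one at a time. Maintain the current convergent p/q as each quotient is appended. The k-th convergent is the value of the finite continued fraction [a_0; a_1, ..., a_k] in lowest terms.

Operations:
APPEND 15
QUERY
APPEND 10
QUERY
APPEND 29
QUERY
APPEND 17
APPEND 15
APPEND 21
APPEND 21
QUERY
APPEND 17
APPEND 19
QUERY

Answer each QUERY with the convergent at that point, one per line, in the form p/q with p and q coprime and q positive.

APPEND 15: p_0 = 15·1 + 0 = 15, q_0 = 15·0 + 1 = 1 → 15/1
APPEND 10: p_1 = 10·15 + 1 = 151, q_1 = 10·1 + 0 = 10 → 151/10
APPEND 29: p_2 = 29·151 + 15 = 4394, q_2 = 29·10 + 1 = 291 → 4394/291
APPEND 17: p_3 = 17·4394 + 151 = 74849, q_3 = 17·291 + 10 = 4957 → 74849/4957
APPEND 15: p_4 = 15·74849 + 4394 = 1127129, q_4 = 15·4957 + 291 = 74646 → 1127129/74646
APPEND 21: p_5 = 21·1127129 + 74849 = 23744558, q_5 = 21·74646 + 4957 = 1572523 → 23744558/1572523
APPEND 21: p_6 = 21·23744558 + 1127129 = 499762847, q_6 = 21·1572523 + 74646 = 33097629 → 499762847/33097629
APPEND 17: p_7 = 17·499762847 + 23744558 = 8519712957, q_7 = 17·33097629 + 1572523 = 564232216 → 8519712957/564232216
APPEND 19: p_8 = 19·8519712957 + 499762847 = 162374309030, q_8 = 19·564232216 + 33097629 = 10753509733 → 162374309030/10753509733

15/1
151/10
4394/291
499762847/33097629
162374309030/10753509733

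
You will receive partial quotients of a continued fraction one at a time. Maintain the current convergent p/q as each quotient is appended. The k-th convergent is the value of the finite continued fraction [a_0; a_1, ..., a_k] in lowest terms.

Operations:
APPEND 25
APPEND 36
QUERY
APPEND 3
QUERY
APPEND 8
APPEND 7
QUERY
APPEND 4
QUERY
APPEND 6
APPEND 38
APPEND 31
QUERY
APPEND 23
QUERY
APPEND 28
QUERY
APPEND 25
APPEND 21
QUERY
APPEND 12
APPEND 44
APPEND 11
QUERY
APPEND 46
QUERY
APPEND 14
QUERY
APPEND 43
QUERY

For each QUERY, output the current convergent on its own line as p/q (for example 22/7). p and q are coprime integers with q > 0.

901/36
2728/109
161803/6465
669937/26768
4950668122/197808875
114024930893/4555979667
3197648733126/127765239551
1684357757173029/67300191576833
9860316875056567954/393978780264207593
454469123936850056117/18158766435724305383
6372428051990957353592/254616708880404482955
274468875359548016260573/10966677248293117072448

APPEND 25: p_0 = 25·1 + 0 = 25, q_0 = 25·0 + 1 = 1 → 25/1
APPEND 36: p_1 = 36·25 + 1 = 901, q_1 = 36·1 + 0 = 36 → 901/36
APPEND 3: p_2 = 3·901 + 25 = 2728, q_2 = 3·36 + 1 = 109 → 2728/109
APPEND 8: p_3 = 8·2728 + 901 = 22725, q_3 = 8·109 + 36 = 908 → 22725/908
APPEND 7: p_4 = 7·22725 + 2728 = 161803, q_4 = 7·908 + 109 = 6465 → 161803/6465
APPEND 4: p_5 = 4·161803 + 22725 = 669937, q_5 = 4·6465 + 908 = 26768 → 669937/26768
APPEND 6: p_6 = 6·669937 + 161803 = 4181425, q_6 = 6·26768 + 6465 = 167073 → 4181425/167073
APPEND 38: p_7 = 38·4181425 + 669937 = 159564087, q_7 = 38·167073 + 26768 = 6375542 → 159564087/6375542
APPEND 31: p_8 = 31·159564087 + 4181425 = 4950668122, q_8 = 31·6375542 + 167073 = 197808875 → 4950668122/197808875
APPEND 23: p_9 = 23·4950668122 + 159564087 = 114024930893, q_9 = 23·197808875 + 6375542 = 4555979667 → 114024930893/4555979667
APPEND 28: p_10 = 28·114024930893 + 4950668122 = 3197648733126, q_10 = 28·4555979667 + 197808875 = 127765239551 → 3197648733126/127765239551
APPEND 25: p_11 = 25·3197648733126 + 114024930893 = 80055243259043, q_11 = 25·127765239551 + 4555979667 = 3198686968442 → 80055243259043/3198686968442
APPEND 21: p_12 = 21·80055243259043 + 3197648733126 = 1684357757173029, q_12 = 21·3198686968442 + 127765239551 = 67300191576833 → 1684357757173029/67300191576833
APPEND 12: p_13 = 12·1684357757173029 + 80055243259043 = 20292348329335391, q_13 = 12·67300191576833 + 3198686968442 = 810800985890438 → 20292348329335391/810800985890438
APPEND 44: p_14 = 44·20292348329335391 + 1684357757173029 = 894547684247930233, q_14 = 44·810800985890438 + 67300191576833 = 35742543570756105 → 894547684247930233/35742543570756105
APPEND 11: p_15 = 11·894547684247930233 + 20292348329335391 = 9860316875056567954, q_15 = 11·35742543570756105 + 810800985890438 = 393978780264207593 → 9860316875056567954/393978780264207593
APPEND 46: p_16 = 46·9860316875056567954 + 894547684247930233 = 454469123936850056117, q_16 = 46·393978780264207593 + 35742543570756105 = 18158766435724305383 → 454469123936850056117/18158766435724305383
APPEND 14: p_17 = 14·454469123936850056117 + 9860316875056567954 = 6372428051990957353592, q_17 = 14·18158766435724305383 + 393978780264207593 = 254616708880404482955 → 6372428051990957353592/254616708880404482955
APPEND 43: p_18 = 43·6372428051990957353592 + 454469123936850056117 = 274468875359548016260573, q_18 = 43·254616708880404482955 + 18158766435724305383 = 10966677248293117072448 → 274468875359548016260573/10966677248293117072448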